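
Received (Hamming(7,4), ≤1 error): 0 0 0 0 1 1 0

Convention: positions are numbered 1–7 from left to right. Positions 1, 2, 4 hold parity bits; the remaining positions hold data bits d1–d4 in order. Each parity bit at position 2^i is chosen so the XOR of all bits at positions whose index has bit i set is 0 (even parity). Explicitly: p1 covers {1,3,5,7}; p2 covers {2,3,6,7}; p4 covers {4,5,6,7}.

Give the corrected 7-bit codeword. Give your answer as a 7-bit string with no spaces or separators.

s1 (pos 1,3,5,7): 0⊕0⊕1⊕0 = 1
s2 (pos 2,3,6,7): 0⊕0⊕1⊕0 = 1
s4 (pos 4,5,6,7): 0⊕1⊕1⊕0 = 0
Syndrome s4…s1 = 011 → error at position 3.
Flip position 3: 0000110 → 0010110

0010110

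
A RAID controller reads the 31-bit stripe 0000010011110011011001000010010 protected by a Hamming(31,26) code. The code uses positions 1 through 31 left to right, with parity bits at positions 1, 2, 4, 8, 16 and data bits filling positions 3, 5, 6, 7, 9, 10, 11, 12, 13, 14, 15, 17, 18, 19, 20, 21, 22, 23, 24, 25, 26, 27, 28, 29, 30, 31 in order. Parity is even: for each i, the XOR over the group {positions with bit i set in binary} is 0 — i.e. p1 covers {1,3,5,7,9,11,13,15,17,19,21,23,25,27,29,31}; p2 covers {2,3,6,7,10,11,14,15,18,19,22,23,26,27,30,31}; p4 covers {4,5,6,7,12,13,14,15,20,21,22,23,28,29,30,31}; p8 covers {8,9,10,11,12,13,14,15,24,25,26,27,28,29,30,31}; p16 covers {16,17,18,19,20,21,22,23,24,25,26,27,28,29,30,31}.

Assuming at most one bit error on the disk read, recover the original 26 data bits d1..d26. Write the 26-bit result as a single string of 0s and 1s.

s1 (pos 1,3,5,7,9,11,13,15,17,19,21,23,25,27,29,31): 0⊕0⊕0⊕0⊕1⊕1⊕0⊕1⊕0⊕1⊕0⊕0⊕0⊕1⊕0⊕0 = 1
s2 (pos 2,3,6,7,10,11,14,15,18,19,22,23,26,27,30,31): 0⊕0⊕1⊕0⊕1⊕1⊕0⊕1⊕1⊕1⊕1⊕0⊕0⊕1⊕1⊕0 = 1
s4 (pos 4,5,6,7,12,13,14,15,20,21,22,23,28,29,30,31): 0⊕0⊕1⊕0⊕1⊕0⊕0⊕1⊕0⊕0⊕1⊕0⊕0⊕0⊕1⊕0 = 1
s8 (pos 8,9,10,11,12,13,14,15,24,25,26,27,28,29,30,31): 0⊕1⊕1⊕1⊕1⊕0⊕0⊕1⊕0⊕0⊕0⊕1⊕0⊕0⊕1⊕0 = 1
s16 (pos 16,17,18,19,20,21,22,23,24,25,26,27,28,29,30,31): 1⊕0⊕1⊕1⊕0⊕0⊕1⊕0⊕0⊕0⊕0⊕1⊕0⊕0⊕1⊕0 = 0
Syndrome s16…s1 = 01111 → error at position 15.
Flip position 15: 0000010011110011011001000010010 → 0000010011110001011001000010010
Read data bits from positions 3,5,6,7,9,10,11,12,13,14,15,17,18,19,20,21,22,23,24,25,26,27,28,29,30,31: 00101111000011001000010010

00101111000011001000010010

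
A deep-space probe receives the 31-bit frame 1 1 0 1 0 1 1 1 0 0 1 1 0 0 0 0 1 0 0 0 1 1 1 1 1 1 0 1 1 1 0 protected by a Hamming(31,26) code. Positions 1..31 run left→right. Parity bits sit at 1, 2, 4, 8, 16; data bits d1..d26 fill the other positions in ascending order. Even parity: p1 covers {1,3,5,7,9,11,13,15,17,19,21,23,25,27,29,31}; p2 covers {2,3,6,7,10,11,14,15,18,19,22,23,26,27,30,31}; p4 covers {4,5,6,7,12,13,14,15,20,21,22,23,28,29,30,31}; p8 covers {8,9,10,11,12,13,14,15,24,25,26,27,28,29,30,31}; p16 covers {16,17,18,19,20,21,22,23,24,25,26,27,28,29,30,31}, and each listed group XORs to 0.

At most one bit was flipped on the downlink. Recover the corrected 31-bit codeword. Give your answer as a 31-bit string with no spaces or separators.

1101011000110000100011111101110

s1 (pos 1,3,5,7,9,11,13,15,17,19,21,23,25,27,29,31): 1⊕0⊕0⊕1⊕0⊕1⊕0⊕0⊕1⊕0⊕1⊕1⊕1⊕0⊕1⊕0 = 0
s2 (pos 2,3,6,7,10,11,14,15,18,19,22,23,26,27,30,31): 1⊕0⊕1⊕1⊕0⊕1⊕0⊕0⊕0⊕0⊕1⊕1⊕1⊕0⊕1⊕0 = 0
s4 (pos 4,5,6,7,12,13,14,15,20,21,22,23,28,29,30,31): 1⊕0⊕1⊕1⊕1⊕0⊕0⊕0⊕0⊕1⊕1⊕1⊕1⊕1⊕1⊕0 = 0
s8 (pos 8,9,10,11,12,13,14,15,24,25,26,27,28,29,30,31): 1⊕0⊕0⊕1⊕1⊕0⊕0⊕0⊕1⊕1⊕1⊕0⊕1⊕1⊕1⊕0 = 1
s16 (pos 16,17,18,19,20,21,22,23,24,25,26,27,28,29,30,31): 0⊕1⊕0⊕0⊕0⊕1⊕1⊕1⊕1⊕1⊕1⊕0⊕1⊕1⊕1⊕0 = 0
Syndrome s16…s1 = 01000 → error at position 8.
Flip position 8: 1101011100110000100011111101110 → 1101011000110000100011111101110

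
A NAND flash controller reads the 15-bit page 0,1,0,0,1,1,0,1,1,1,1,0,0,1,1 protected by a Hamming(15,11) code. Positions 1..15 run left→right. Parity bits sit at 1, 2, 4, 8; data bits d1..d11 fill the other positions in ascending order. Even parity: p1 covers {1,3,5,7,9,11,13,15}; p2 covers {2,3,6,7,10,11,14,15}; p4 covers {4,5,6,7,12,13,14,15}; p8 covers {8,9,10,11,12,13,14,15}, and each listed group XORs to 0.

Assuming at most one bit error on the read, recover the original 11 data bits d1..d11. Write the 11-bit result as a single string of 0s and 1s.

01101110011

s1 (pos 1,3,5,7,9,11,13,15): 0⊕0⊕1⊕0⊕1⊕1⊕0⊕1 = 0
s2 (pos 2,3,6,7,10,11,14,15): 1⊕0⊕1⊕0⊕1⊕1⊕1⊕1 = 0
s4 (pos 4,5,6,7,12,13,14,15): 0⊕1⊕1⊕0⊕0⊕0⊕1⊕1 = 0
s8 (pos 8,9,10,11,12,13,14,15): 1⊕1⊕1⊕1⊕0⊕0⊕1⊕1 = 0
Syndrome s8…s1 = 0000 → no error.
Read data bits from positions 3,5,6,7,9,10,11,12,13,14,15: 01101110011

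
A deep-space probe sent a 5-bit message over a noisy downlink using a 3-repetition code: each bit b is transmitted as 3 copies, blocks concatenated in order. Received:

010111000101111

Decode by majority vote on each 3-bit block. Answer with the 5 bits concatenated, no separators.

Block 1 (010): 1 one → 0
Block 2 (111): 3 ones → 1
Block 3 (000): 0 ones → 0
Block 4 (101): 2 ones → 1
Block 5 (111): 3 ones → 1

01011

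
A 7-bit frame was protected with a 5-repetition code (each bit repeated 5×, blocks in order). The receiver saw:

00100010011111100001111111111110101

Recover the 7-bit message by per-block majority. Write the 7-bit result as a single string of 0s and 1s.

Block 1 (00100): 1 one → 0
Block 2 (01001): 2 ones → 0
Block 3 (11111): 5 ones → 1
Block 4 (00001): 1 one → 0
Block 5 (11111): 5 ones → 1
Block 6 (11111): 5 ones → 1
Block 7 (10101): 3 ones → 1

0010111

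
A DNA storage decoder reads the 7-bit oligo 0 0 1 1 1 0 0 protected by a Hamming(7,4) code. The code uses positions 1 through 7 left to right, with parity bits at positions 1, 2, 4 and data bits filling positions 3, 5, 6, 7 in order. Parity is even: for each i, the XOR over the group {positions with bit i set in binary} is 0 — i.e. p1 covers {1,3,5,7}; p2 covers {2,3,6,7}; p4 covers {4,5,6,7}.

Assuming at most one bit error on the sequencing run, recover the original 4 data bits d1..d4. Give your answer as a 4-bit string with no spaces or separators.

1100

s1 (pos 1,3,5,7): 0⊕1⊕1⊕0 = 0
s2 (pos 2,3,6,7): 0⊕1⊕0⊕0 = 1
s4 (pos 4,5,6,7): 1⊕1⊕0⊕0 = 0
Syndrome s4…s1 = 010 → error at position 2.
Flip position 2: 0011100 → 0111100
Read data bits from positions 3,5,6,7: 1100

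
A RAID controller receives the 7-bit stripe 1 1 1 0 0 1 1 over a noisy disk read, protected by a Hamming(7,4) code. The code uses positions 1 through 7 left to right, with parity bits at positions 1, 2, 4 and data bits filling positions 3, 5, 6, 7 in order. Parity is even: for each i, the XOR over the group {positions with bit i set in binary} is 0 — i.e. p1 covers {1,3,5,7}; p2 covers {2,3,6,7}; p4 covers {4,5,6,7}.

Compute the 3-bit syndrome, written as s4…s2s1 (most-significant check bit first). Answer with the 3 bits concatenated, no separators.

001

s1 (pos 1,3,5,7): 1⊕1⊕0⊕1 = 1
s2 (pos 2,3,6,7): 1⊕1⊕1⊕1 = 0
s4 (pos 4,5,6,7): 0⊕0⊕1⊕1 = 0
Syndrome s4…s1 = 001 → error at position 1.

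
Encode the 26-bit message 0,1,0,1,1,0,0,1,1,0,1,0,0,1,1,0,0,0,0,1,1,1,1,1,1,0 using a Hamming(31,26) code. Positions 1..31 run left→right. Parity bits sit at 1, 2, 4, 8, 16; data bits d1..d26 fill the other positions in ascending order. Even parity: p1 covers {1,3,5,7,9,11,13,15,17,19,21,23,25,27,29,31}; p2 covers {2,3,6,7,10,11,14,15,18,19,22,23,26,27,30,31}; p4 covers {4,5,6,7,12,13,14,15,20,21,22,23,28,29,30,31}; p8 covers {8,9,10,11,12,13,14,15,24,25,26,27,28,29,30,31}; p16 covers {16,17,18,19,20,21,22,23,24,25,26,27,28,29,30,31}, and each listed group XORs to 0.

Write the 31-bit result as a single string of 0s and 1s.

1001101010011010001100001111110

Place data at non-parity positions: p1 p2 0 p4 1 0 1 p8 1 0 0 1 1 0 1 p16 0 0 1 1 0 0 0 0 1 1 1 1 1 1 0
p1 (pos 1,3,5,7,9,11,13,15,17,19,21,23,25,27,29,31): XOR of data positions = 0⊕1⊕1⊕1⊕0⊕1⊕1⊕0⊕1⊕0⊕0⊕1⊕1⊕1⊕0 = 1
p2 (pos 2,3,6,7,10,11,14,15,18,19,22,23,26,27,30,31): XOR of data positions = 0⊕0⊕1⊕0⊕0⊕0⊕1⊕0⊕1⊕0⊕0⊕1⊕1⊕1⊕0 = 0
p4 (pos 4,5,6,7,12,13,14,15,20,21,22,23,28,29,30,31): XOR of data positions = 1⊕0⊕1⊕1⊕1⊕0⊕1⊕1⊕0⊕0⊕0⊕1⊕1⊕1⊕0 = 1
p8 (pos 8,9,10,11,12,13,14,15,24,25,26,27,28,29,30,31): XOR of data positions = 1⊕0⊕0⊕1⊕1⊕0⊕1⊕0⊕1⊕1⊕1⊕1⊕1⊕1⊕0 = 0
p16 (pos 16,17,18,19,20,21,22,23,24,25,26,27,28,29,30,31): XOR of data positions = 0⊕0⊕1⊕1⊕0⊕0⊕0⊕0⊕1⊕1⊕1⊕1⊕1⊕1⊕0 = 0
Codeword: 1001101010011010001100001111110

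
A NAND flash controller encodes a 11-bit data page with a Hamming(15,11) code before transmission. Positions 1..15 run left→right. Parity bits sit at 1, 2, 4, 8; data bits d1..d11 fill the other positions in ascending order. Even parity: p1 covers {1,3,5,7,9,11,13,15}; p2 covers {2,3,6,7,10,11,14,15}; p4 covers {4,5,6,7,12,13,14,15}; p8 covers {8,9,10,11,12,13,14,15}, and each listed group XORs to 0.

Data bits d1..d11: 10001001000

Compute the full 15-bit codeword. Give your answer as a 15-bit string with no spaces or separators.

011100001001000

Place data at non-parity positions: p1 p2 1 p4 0 0 0 p8 1 0 0 1 0 0 0
p1 (pos 1,3,5,7,9,11,13,15): XOR of data positions = 1⊕0⊕0⊕1⊕0⊕0⊕0 = 0
p2 (pos 2,3,6,7,10,11,14,15): XOR of data positions = 1⊕0⊕0⊕0⊕0⊕0⊕0 = 1
p4 (pos 4,5,6,7,12,13,14,15): XOR of data positions = 0⊕0⊕0⊕1⊕0⊕0⊕0 = 1
p8 (pos 8,9,10,11,12,13,14,15): XOR of data positions = 1⊕0⊕0⊕1⊕0⊕0⊕0 = 0
Codeword: 011100001001000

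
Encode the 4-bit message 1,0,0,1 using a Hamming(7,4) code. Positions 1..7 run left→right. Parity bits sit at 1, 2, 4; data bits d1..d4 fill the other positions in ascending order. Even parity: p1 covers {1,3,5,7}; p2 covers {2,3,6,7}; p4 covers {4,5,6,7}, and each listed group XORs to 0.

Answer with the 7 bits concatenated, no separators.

Place data at non-parity positions: p1 p2 1 p4 0 0 1
p1 (pos 1,3,5,7): XOR of data positions = 1⊕0⊕1 = 0
p2 (pos 2,3,6,7): XOR of data positions = 1⊕0⊕1 = 0
p4 (pos 4,5,6,7): XOR of data positions = 0⊕0⊕1 = 1
Codeword: 0011001

0011001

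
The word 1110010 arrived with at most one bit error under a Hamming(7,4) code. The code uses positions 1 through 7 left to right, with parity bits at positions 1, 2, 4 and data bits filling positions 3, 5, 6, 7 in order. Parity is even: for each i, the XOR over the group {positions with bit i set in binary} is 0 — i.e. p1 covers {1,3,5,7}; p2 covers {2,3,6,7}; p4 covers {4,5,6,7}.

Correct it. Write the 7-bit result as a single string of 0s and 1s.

1110000

s1 (pos 1,3,5,7): 1⊕1⊕0⊕0 = 0
s2 (pos 2,3,6,7): 1⊕1⊕1⊕0 = 1
s4 (pos 4,5,6,7): 0⊕0⊕1⊕0 = 1
Syndrome s4…s1 = 110 → error at position 6.
Flip position 6: 1110010 → 1110000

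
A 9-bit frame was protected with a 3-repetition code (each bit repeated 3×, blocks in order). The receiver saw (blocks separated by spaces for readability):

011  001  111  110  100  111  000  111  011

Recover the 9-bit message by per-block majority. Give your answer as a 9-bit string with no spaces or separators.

Block 1 (011): 2 ones → 1
Block 2 (001): 1 one → 0
Block 3 (111): 3 ones → 1
Block 4 (110): 2 ones → 1
Block 5 (100): 1 one → 0
Block 6 (111): 3 ones → 1
Block 7 (000): 0 ones → 0
Block 8 (111): 3 ones → 1
Block 9 (011): 2 ones → 1

101101011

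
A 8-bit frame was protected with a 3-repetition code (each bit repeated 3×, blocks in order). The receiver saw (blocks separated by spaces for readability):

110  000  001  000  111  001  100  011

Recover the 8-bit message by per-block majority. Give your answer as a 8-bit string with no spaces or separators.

10001001

Block 1 (110): 2 ones → 1
Block 2 (000): 0 ones → 0
Block 3 (001): 1 one → 0
Block 4 (000): 0 ones → 0
Block 5 (111): 3 ones → 1
Block 6 (001): 1 one → 0
Block 7 (100): 1 one → 0
Block 8 (011): 2 ones → 1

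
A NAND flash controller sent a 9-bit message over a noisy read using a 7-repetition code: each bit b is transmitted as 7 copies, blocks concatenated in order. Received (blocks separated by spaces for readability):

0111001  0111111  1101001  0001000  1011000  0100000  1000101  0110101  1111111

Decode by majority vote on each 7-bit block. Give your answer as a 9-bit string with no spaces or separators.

Block 1 (0111001): 4 ones → 1
Block 2 (0111111): 6 ones → 1
Block 3 (1101001): 4 ones → 1
Block 4 (0001000): 1 one → 0
Block 5 (1011000): 3 ones → 0
Block 6 (0100000): 1 one → 0
Block 7 (1000101): 3 ones → 0
Block 8 (0110101): 4 ones → 1
Block 9 (1111111): 7 ones → 1

111000011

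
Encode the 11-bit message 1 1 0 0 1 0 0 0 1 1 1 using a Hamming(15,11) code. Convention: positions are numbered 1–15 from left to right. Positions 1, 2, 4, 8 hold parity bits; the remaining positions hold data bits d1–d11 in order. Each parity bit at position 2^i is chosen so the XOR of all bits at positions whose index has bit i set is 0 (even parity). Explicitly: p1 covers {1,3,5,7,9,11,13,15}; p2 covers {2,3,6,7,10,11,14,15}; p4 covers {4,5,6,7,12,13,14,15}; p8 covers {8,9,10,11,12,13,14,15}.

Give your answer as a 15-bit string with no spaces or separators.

111010001000111

Place data at non-parity positions: p1 p2 1 p4 1 0 0 p8 1 0 0 0 1 1 1
p1 (pos 1,3,5,7,9,11,13,15): XOR of data positions = 1⊕1⊕0⊕1⊕0⊕1⊕1 = 1
p2 (pos 2,3,6,7,10,11,14,15): XOR of data positions = 1⊕0⊕0⊕0⊕0⊕1⊕1 = 1
p4 (pos 4,5,6,7,12,13,14,15): XOR of data positions = 1⊕0⊕0⊕0⊕1⊕1⊕1 = 0
p8 (pos 8,9,10,11,12,13,14,15): XOR of data positions = 1⊕0⊕0⊕0⊕1⊕1⊕1 = 0
Codeword: 111010001000111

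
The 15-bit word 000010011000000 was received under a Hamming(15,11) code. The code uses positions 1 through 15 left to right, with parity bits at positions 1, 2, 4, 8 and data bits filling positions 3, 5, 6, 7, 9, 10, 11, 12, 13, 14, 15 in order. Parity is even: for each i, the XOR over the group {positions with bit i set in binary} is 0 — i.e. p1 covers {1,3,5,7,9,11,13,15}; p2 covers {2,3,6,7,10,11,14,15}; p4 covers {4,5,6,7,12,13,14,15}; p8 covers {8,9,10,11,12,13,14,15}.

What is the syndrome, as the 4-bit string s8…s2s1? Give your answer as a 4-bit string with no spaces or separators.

s1 (pos 1,3,5,7,9,11,13,15): 0⊕0⊕1⊕0⊕1⊕0⊕0⊕0 = 0
s2 (pos 2,3,6,7,10,11,14,15): 0⊕0⊕0⊕0⊕0⊕0⊕0⊕0 = 0
s4 (pos 4,5,6,7,12,13,14,15): 0⊕1⊕0⊕0⊕0⊕0⊕0⊕0 = 1
s8 (pos 8,9,10,11,12,13,14,15): 1⊕1⊕0⊕0⊕0⊕0⊕0⊕0 = 0
Syndrome s8…s1 = 0100 → error at position 4.

0100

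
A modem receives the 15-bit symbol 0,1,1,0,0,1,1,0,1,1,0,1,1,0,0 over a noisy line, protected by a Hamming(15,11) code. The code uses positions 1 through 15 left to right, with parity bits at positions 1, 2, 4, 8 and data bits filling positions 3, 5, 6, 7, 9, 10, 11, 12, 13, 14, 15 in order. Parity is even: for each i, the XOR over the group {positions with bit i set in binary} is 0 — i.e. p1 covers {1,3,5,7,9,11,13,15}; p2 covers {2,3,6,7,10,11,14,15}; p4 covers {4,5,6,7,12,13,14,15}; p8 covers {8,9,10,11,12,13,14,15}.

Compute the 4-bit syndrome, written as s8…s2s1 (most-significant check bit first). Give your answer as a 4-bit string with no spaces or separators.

s1 (pos 1,3,5,7,9,11,13,15): 0⊕1⊕0⊕1⊕1⊕0⊕1⊕0 = 0
s2 (pos 2,3,6,7,10,11,14,15): 1⊕1⊕1⊕1⊕1⊕0⊕0⊕0 = 1
s4 (pos 4,5,6,7,12,13,14,15): 0⊕0⊕1⊕1⊕1⊕1⊕0⊕0 = 0
s8 (pos 8,9,10,11,12,13,14,15): 0⊕1⊕1⊕0⊕1⊕1⊕0⊕0 = 0
Syndrome s8…s1 = 0010 → error at position 2.

0010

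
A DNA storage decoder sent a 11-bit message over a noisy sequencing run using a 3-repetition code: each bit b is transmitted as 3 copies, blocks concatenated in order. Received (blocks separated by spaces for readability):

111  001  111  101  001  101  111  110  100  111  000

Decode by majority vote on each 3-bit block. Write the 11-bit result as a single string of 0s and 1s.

10110111010

Block 1 (111): 3 ones → 1
Block 2 (001): 1 one → 0
Block 3 (111): 3 ones → 1
Block 4 (101): 2 ones → 1
Block 5 (001): 1 one → 0
Block 6 (101): 2 ones → 1
Block 7 (111): 3 ones → 1
Block 8 (110): 2 ones → 1
Block 9 (100): 1 one → 0
Block 10 (111): 3 ones → 1
Block 11 (000): 0 ones → 0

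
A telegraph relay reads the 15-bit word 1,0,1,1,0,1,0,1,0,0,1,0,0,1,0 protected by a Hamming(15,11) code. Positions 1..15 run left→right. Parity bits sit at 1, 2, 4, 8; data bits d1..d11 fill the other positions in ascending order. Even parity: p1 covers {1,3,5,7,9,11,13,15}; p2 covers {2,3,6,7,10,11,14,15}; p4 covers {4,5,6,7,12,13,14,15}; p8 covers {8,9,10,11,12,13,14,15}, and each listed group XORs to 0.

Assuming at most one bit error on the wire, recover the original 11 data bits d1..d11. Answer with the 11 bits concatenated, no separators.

10100010110

s1 (pos 1,3,5,7,9,11,13,15): 1⊕1⊕0⊕0⊕0⊕1⊕0⊕0 = 1
s2 (pos 2,3,6,7,10,11,14,15): 0⊕1⊕1⊕0⊕0⊕1⊕1⊕0 = 0
s4 (pos 4,5,6,7,12,13,14,15): 1⊕0⊕1⊕0⊕0⊕0⊕1⊕0 = 1
s8 (pos 8,9,10,11,12,13,14,15): 1⊕0⊕0⊕1⊕0⊕0⊕1⊕0 = 1
Syndrome s8…s1 = 1101 → error at position 13.
Flip position 13: 101101010010010 → 101101010010110
Read data bits from positions 3,5,6,7,9,10,11,12,13,14,15: 10100010110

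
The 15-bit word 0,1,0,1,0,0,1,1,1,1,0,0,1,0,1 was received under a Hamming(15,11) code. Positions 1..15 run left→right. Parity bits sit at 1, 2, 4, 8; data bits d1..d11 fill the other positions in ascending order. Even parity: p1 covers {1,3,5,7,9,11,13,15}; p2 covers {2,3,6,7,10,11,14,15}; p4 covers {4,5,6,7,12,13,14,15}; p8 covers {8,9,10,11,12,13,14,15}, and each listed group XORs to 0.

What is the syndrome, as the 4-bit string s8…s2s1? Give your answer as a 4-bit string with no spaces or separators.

s1 (pos 1,3,5,7,9,11,13,15): 0⊕0⊕0⊕1⊕1⊕0⊕1⊕1 = 0
s2 (pos 2,3,6,7,10,11,14,15): 1⊕0⊕0⊕1⊕1⊕0⊕0⊕1 = 0
s4 (pos 4,5,6,7,12,13,14,15): 1⊕0⊕0⊕1⊕0⊕1⊕0⊕1 = 0
s8 (pos 8,9,10,11,12,13,14,15): 1⊕1⊕1⊕0⊕0⊕1⊕0⊕1 = 1
Syndrome s8…s1 = 1000 → error at position 8.

1000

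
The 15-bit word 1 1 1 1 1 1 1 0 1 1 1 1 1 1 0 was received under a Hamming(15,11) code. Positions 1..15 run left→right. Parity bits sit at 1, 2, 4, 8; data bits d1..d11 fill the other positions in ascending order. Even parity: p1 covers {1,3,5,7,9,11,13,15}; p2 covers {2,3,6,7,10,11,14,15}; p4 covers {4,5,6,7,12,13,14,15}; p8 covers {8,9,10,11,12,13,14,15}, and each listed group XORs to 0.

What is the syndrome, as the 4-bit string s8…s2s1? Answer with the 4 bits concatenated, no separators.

0111

s1 (pos 1,3,5,7,9,11,13,15): 1⊕1⊕1⊕1⊕1⊕1⊕1⊕0 = 1
s2 (pos 2,3,6,7,10,11,14,15): 1⊕1⊕1⊕1⊕1⊕1⊕1⊕0 = 1
s4 (pos 4,5,6,7,12,13,14,15): 1⊕1⊕1⊕1⊕1⊕1⊕1⊕0 = 1
s8 (pos 8,9,10,11,12,13,14,15): 0⊕1⊕1⊕1⊕1⊕1⊕1⊕0 = 0
Syndrome s8…s1 = 0111 → error at position 7.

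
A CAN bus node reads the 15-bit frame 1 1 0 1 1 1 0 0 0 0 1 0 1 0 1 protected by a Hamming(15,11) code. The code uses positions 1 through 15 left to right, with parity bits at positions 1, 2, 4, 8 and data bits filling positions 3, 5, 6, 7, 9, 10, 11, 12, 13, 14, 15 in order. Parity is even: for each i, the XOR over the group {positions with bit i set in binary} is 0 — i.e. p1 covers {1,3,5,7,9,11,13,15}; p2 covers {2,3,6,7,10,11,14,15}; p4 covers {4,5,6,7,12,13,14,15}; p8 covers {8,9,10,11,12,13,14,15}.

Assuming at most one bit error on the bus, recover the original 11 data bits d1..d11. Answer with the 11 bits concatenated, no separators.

01100010001

s1 (pos 1,3,5,7,9,11,13,15): 1⊕0⊕1⊕0⊕0⊕1⊕1⊕1 = 1
s2 (pos 2,3,6,7,10,11,14,15): 1⊕0⊕1⊕0⊕0⊕1⊕0⊕1 = 0
s4 (pos 4,5,6,7,12,13,14,15): 1⊕1⊕1⊕0⊕0⊕1⊕0⊕1 = 1
s8 (pos 8,9,10,11,12,13,14,15): 0⊕0⊕0⊕1⊕0⊕1⊕0⊕1 = 1
Syndrome s8…s1 = 1101 → error at position 13.
Flip position 13: 110111000010101 → 110111000010001
Read data bits from positions 3,5,6,7,9,10,11,12,13,14,15: 01100010001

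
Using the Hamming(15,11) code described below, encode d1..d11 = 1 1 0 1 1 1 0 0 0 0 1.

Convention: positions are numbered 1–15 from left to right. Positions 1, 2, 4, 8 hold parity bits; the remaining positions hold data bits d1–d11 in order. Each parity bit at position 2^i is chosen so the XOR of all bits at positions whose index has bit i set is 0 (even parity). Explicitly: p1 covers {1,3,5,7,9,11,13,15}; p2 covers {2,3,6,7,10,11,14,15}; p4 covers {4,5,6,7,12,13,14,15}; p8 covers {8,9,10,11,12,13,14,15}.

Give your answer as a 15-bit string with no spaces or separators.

101110111100001

Place data at non-parity positions: p1 p2 1 p4 1 0 1 p8 1 1 0 0 0 0 1
p1 (pos 1,3,5,7,9,11,13,15): XOR of data positions = 1⊕1⊕1⊕1⊕0⊕0⊕1 = 1
p2 (pos 2,3,6,7,10,11,14,15): XOR of data positions = 1⊕0⊕1⊕1⊕0⊕0⊕1 = 0
p4 (pos 4,5,6,7,12,13,14,15): XOR of data positions = 1⊕0⊕1⊕0⊕0⊕0⊕1 = 1
p8 (pos 8,9,10,11,12,13,14,15): XOR of data positions = 1⊕1⊕0⊕0⊕0⊕0⊕1 = 1
Codeword: 101110111100001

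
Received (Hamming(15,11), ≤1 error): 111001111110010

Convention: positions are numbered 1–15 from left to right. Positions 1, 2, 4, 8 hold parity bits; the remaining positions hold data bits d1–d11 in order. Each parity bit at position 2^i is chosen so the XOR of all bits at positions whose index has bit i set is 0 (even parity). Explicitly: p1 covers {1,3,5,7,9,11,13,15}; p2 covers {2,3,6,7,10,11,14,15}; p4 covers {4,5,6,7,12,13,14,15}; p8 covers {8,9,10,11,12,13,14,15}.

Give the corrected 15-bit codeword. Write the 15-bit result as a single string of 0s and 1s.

111001111110011

s1 (pos 1,3,5,7,9,11,13,15): 1⊕1⊕0⊕1⊕1⊕1⊕0⊕0 = 1
s2 (pos 2,3,6,7,10,11,14,15): 1⊕1⊕1⊕1⊕1⊕1⊕1⊕0 = 1
s4 (pos 4,5,6,7,12,13,14,15): 0⊕0⊕1⊕1⊕0⊕0⊕1⊕0 = 1
s8 (pos 8,9,10,11,12,13,14,15): 1⊕1⊕1⊕1⊕0⊕0⊕1⊕0 = 1
Syndrome s8…s1 = 1111 → error at position 15.
Flip position 15: 111001111110010 → 111001111110011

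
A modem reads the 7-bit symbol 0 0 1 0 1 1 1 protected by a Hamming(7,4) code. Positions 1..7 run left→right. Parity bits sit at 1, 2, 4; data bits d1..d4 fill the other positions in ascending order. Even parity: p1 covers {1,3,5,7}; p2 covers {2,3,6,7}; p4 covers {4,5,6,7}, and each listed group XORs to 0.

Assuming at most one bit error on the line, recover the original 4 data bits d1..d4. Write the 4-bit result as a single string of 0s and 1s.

s1 (pos 1,3,5,7): 0⊕1⊕1⊕1 = 1
s2 (pos 2,3,6,7): 0⊕1⊕1⊕1 = 1
s4 (pos 4,5,6,7): 0⊕1⊕1⊕1 = 1
Syndrome s4…s1 = 111 → error at position 7.
Flip position 7: 0010111 → 0010110
Read data bits from positions 3,5,6,7: 1110

1110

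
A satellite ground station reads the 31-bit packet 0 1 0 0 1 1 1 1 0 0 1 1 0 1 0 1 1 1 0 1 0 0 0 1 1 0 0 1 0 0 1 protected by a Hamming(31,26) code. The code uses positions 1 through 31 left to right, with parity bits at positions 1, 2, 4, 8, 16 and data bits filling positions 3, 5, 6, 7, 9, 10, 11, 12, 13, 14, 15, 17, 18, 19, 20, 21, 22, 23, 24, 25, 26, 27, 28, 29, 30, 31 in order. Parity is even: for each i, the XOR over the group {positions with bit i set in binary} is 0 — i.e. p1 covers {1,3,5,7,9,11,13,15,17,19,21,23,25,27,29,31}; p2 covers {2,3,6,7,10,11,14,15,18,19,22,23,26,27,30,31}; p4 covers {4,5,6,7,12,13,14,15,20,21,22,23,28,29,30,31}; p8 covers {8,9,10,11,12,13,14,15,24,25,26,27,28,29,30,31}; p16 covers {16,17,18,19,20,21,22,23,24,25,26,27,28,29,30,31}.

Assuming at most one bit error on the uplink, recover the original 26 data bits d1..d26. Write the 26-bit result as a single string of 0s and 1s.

s1 (pos 1,3,5,7,9,11,13,15,17,19,21,23,25,27,29,31): 0⊕0⊕1⊕1⊕0⊕1⊕0⊕0⊕1⊕0⊕0⊕0⊕1⊕0⊕0⊕1 = 0
s2 (pos 2,3,6,7,10,11,14,15,18,19,22,23,26,27,30,31): 1⊕0⊕1⊕1⊕0⊕1⊕1⊕0⊕1⊕0⊕0⊕0⊕0⊕0⊕0⊕1 = 1
s4 (pos 4,5,6,7,12,13,14,15,20,21,22,23,28,29,30,31): 0⊕1⊕1⊕1⊕1⊕0⊕1⊕0⊕1⊕0⊕0⊕0⊕1⊕0⊕0⊕1 = 0
s8 (pos 8,9,10,11,12,13,14,15,24,25,26,27,28,29,30,31): 1⊕0⊕0⊕1⊕1⊕0⊕1⊕0⊕1⊕1⊕0⊕0⊕1⊕0⊕0⊕1 = 0
s16 (pos 16,17,18,19,20,21,22,23,24,25,26,27,28,29,30,31): 1⊕1⊕1⊕0⊕1⊕0⊕0⊕0⊕1⊕1⊕0⊕0⊕1⊕0⊕0⊕1 = 0
Syndrome s16…s1 = 00010 → error at position 2.
Flip position 2: 0100111100110101110100011001001 → 0000111100110101110100011001001
Read data bits from positions 3,5,6,7,9,10,11,12,13,14,15,17,18,19,20,21,22,23,24,25,26,27,28,29,30,31: 01110011010110100011001001

01110011010110100011001001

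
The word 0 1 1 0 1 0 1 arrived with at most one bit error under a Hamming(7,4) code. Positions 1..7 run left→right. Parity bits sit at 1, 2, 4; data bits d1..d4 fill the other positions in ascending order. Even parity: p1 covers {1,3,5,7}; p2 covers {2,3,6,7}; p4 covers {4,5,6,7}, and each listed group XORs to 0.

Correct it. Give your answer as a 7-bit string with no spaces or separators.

0100101

s1 (pos 1,3,5,7): 0⊕1⊕1⊕1 = 1
s2 (pos 2,3,6,7): 1⊕1⊕0⊕1 = 1
s4 (pos 4,5,6,7): 0⊕1⊕0⊕1 = 0
Syndrome s4…s1 = 011 → error at position 3.
Flip position 3: 0110101 → 0100101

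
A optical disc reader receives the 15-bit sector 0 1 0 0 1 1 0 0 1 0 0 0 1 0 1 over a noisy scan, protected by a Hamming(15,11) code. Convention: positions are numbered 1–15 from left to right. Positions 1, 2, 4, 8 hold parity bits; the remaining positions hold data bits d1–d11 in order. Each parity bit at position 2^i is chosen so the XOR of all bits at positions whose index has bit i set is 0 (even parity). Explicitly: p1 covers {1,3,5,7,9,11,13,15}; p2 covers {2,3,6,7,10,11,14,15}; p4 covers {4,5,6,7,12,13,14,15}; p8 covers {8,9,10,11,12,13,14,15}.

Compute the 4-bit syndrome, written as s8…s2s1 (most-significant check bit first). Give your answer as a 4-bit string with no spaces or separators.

1010

s1 (pos 1,3,5,7,9,11,13,15): 0⊕0⊕1⊕0⊕1⊕0⊕1⊕1 = 0
s2 (pos 2,3,6,7,10,11,14,15): 1⊕0⊕1⊕0⊕0⊕0⊕0⊕1 = 1
s4 (pos 4,5,6,7,12,13,14,15): 0⊕1⊕1⊕0⊕0⊕1⊕0⊕1 = 0
s8 (pos 8,9,10,11,12,13,14,15): 0⊕1⊕0⊕0⊕0⊕1⊕0⊕1 = 1
Syndrome s8…s1 = 1010 → error at position 10.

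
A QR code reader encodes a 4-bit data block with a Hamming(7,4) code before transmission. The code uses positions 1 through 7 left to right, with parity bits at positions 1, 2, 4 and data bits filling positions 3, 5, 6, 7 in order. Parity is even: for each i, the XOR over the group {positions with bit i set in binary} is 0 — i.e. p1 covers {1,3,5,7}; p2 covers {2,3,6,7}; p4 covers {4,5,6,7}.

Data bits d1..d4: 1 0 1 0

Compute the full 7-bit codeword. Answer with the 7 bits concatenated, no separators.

1011010

Place data at non-parity positions: p1 p2 1 p4 0 1 0
p1 (pos 1,3,5,7): XOR of data positions = 1⊕0⊕0 = 1
p2 (pos 2,3,6,7): XOR of data positions = 1⊕1⊕0 = 0
p4 (pos 4,5,6,7): XOR of data positions = 0⊕1⊕0 = 1
Codeword: 1011010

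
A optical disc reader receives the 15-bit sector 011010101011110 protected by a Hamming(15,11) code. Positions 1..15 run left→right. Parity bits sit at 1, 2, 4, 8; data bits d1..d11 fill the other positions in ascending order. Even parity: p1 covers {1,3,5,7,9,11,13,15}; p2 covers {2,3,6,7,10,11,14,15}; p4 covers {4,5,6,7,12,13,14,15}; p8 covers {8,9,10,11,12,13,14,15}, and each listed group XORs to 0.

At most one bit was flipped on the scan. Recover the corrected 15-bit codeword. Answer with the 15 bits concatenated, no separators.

011010101011100

s1 (pos 1,3,5,7,9,11,13,15): 0⊕1⊕1⊕1⊕1⊕1⊕1⊕0 = 0
s2 (pos 2,3,6,7,10,11,14,15): 1⊕1⊕0⊕1⊕0⊕1⊕1⊕0 = 1
s4 (pos 4,5,6,7,12,13,14,15): 0⊕1⊕0⊕1⊕1⊕1⊕1⊕0 = 1
s8 (pos 8,9,10,11,12,13,14,15): 0⊕1⊕0⊕1⊕1⊕1⊕1⊕0 = 1
Syndrome s8…s1 = 1110 → error at position 14.
Flip position 14: 011010101011110 → 011010101011100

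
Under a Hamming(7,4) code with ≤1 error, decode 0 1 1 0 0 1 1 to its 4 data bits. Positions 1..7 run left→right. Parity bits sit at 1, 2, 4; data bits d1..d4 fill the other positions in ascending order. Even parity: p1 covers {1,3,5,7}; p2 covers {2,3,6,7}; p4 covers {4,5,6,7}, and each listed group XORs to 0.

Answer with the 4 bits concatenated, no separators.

s1 (pos 1,3,5,7): 0⊕1⊕0⊕1 = 0
s2 (pos 2,3,6,7): 1⊕1⊕1⊕1 = 0
s4 (pos 4,5,6,7): 0⊕0⊕1⊕1 = 0
Syndrome s4…s1 = 000 → no error.
Read data bits from positions 3,5,6,7: 1011

1011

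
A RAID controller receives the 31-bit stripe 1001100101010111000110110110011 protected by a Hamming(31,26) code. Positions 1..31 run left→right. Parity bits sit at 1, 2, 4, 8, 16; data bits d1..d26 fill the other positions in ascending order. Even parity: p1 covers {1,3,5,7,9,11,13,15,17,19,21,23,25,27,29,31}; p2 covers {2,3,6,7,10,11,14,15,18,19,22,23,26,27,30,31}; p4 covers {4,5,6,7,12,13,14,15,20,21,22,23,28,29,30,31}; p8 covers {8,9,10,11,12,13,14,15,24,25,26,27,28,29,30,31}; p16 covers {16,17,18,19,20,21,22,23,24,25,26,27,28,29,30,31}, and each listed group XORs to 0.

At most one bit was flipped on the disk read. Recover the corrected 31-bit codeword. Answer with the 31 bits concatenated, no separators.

1001100101010111100110110110011

s1 (pos 1,3,5,7,9,11,13,15,17,19,21,23,25,27,29,31): 1⊕0⊕1⊕0⊕0⊕0⊕0⊕1⊕0⊕0⊕1⊕1⊕0⊕1⊕0⊕1 = 1
s2 (pos 2,3,6,7,10,11,14,15,18,19,22,23,26,27,30,31): 0⊕0⊕0⊕0⊕1⊕0⊕1⊕1⊕0⊕0⊕0⊕1⊕1⊕1⊕1⊕1 = 0
s4 (pos 4,5,6,7,12,13,14,15,20,21,22,23,28,29,30,31): 1⊕1⊕0⊕0⊕1⊕0⊕1⊕1⊕1⊕1⊕0⊕1⊕0⊕0⊕1⊕1 = 0
s8 (pos 8,9,10,11,12,13,14,15,24,25,26,27,28,29,30,31): 1⊕0⊕1⊕0⊕1⊕0⊕1⊕1⊕1⊕0⊕1⊕1⊕0⊕0⊕1⊕1 = 0
s16 (pos 16,17,18,19,20,21,22,23,24,25,26,27,28,29,30,31): 1⊕0⊕0⊕0⊕1⊕1⊕0⊕1⊕1⊕0⊕1⊕1⊕0⊕0⊕1⊕1 = 1
Syndrome s16…s1 = 10001 → error at position 17.
Flip position 17: 1001100101010111000110110110011 → 1001100101010111100110110110011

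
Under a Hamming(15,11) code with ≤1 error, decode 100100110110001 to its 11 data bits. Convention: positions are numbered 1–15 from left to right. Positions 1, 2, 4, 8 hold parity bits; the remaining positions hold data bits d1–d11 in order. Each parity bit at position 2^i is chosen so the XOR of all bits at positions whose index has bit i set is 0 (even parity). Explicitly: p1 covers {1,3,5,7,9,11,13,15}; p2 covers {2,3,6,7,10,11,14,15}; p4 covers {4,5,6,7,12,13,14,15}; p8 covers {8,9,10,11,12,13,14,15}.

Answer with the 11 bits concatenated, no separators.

s1 (pos 1,3,5,7,9,11,13,15): 1⊕0⊕0⊕1⊕0⊕1⊕0⊕1 = 0
s2 (pos 2,3,6,7,10,11,14,15): 0⊕0⊕0⊕1⊕1⊕1⊕0⊕1 = 0
s4 (pos 4,5,6,7,12,13,14,15): 1⊕0⊕0⊕1⊕0⊕0⊕0⊕1 = 1
s8 (pos 8,9,10,11,12,13,14,15): 1⊕0⊕1⊕1⊕0⊕0⊕0⊕1 = 0
Syndrome s8…s1 = 0100 → error at position 4.
Flip position 4: 100100110110001 → 100000110110001
Read data bits from positions 3,5,6,7,9,10,11,12,13,14,15: 00010110001

00010110001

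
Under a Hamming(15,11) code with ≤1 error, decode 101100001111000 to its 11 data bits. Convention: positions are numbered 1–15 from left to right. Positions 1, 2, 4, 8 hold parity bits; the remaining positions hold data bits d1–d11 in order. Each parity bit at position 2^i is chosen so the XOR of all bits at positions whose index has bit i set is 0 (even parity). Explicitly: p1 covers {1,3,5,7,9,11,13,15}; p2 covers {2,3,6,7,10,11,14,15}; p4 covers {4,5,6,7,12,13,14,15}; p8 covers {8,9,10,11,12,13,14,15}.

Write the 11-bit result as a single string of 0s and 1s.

10001111000

s1 (pos 1,3,5,7,9,11,13,15): 1⊕1⊕0⊕0⊕1⊕1⊕0⊕0 = 0
s2 (pos 2,3,6,7,10,11,14,15): 0⊕1⊕0⊕0⊕1⊕1⊕0⊕0 = 1
s4 (pos 4,5,6,7,12,13,14,15): 1⊕0⊕0⊕0⊕1⊕0⊕0⊕0 = 0
s8 (pos 8,9,10,11,12,13,14,15): 0⊕1⊕1⊕1⊕1⊕0⊕0⊕0 = 0
Syndrome s8…s1 = 0010 → error at position 2.
Flip position 2: 101100001111000 → 111100001111000
Read data bits from positions 3,5,6,7,9,10,11,12,13,14,15: 10001111000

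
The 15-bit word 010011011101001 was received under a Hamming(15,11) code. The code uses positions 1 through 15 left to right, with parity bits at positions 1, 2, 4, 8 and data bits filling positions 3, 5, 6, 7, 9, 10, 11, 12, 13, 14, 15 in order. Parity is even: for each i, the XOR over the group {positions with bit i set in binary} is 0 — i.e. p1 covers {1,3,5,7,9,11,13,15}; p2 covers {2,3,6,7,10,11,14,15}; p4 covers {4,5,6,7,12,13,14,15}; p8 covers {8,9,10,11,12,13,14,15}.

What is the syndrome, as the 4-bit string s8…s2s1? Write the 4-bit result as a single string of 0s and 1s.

s1 (pos 1,3,5,7,9,11,13,15): 0⊕0⊕1⊕0⊕1⊕0⊕0⊕1 = 1
s2 (pos 2,3,6,7,10,11,14,15): 1⊕0⊕1⊕0⊕1⊕0⊕0⊕1 = 0
s4 (pos 4,5,6,7,12,13,14,15): 0⊕1⊕1⊕0⊕1⊕0⊕0⊕1 = 0
s8 (pos 8,9,10,11,12,13,14,15): 1⊕1⊕1⊕0⊕1⊕0⊕0⊕1 = 1
Syndrome s8…s1 = 1001 → error at position 9.

1001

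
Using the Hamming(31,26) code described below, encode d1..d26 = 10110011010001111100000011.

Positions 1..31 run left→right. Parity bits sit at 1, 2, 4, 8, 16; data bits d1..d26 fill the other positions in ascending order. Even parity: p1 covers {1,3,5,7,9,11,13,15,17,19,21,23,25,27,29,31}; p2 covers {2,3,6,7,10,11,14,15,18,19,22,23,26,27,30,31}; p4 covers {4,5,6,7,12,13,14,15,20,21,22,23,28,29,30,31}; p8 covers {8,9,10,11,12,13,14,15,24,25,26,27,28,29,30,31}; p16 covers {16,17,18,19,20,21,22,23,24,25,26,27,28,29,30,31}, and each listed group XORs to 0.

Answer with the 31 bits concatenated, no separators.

Place data at non-parity positions: p1 p2 1 p4 0 1 1 p8 0 0 1 1 0 1 0 p16 0 0 1 1 1 1 1 0 0 0 0 0 0 1 1
p1 (pos 1,3,5,7,9,11,13,15,17,19,21,23,25,27,29,31): XOR of data positions = 1⊕0⊕1⊕0⊕1⊕0⊕0⊕0⊕1⊕1⊕1⊕0⊕0⊕0⊕1 = 1
p2 (pos 2,3,6,7,10,11,14,15,18,19,22,23,26,27,30,31): XOR of data positions = 1⊕1⊕1⊕0⊕1⊕1⊕0⊕0⊕1⊕1⊕1⊕0⊕0⊕1⊕1 = 0
p4 (pos 4,5,6,7,12,13,14,15,20,21,22,23,28,29,30,31): XOR of data positions = 0⊕1⊕1⊕1⊕0⊕1⊕0⊕1⊕1⊕1⊕1⊕0⊕0⊕1⊕1 = 0
p8 (pos 8,9,10,11,12,13,14,15,24,25,26,27,28,29,30,31): XOR of data positions = 0⊕0⊕1⊕1⊕0⊕1⊕0⊕0⊕0⊕0⊕0⊕0⊕0⊕1⊕1 = 1
p16 (pos 16,17,18,19,20,21,22,23,24,25,26,27,28,29,30,31): XOR of data positions = 0⊕0⊕1⊕1⊕1⊕1⊕1⊕0⊕0⊕0⊕0⊕0⊕0⊕1⊕1 = 1
Codeword: 1010011100110101001111100000011

1010011100110101001111100000011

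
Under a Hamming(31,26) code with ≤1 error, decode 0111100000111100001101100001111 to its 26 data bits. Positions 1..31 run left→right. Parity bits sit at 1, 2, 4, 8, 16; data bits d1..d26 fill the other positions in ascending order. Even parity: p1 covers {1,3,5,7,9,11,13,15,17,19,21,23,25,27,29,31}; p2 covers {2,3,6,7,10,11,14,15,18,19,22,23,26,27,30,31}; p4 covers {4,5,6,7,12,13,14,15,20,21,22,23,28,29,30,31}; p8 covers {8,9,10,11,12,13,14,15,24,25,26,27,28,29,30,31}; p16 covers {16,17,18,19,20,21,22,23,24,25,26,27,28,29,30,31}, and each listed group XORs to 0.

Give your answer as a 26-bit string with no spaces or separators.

11000011110001101100001111

s1 (pos 1,3,5,7,9,11,13,15,17,19,21,23,25,27,29,31): 0⊕1⊕1⊕0⊕0⊕1⊕1⊕0⊕0⊕1⊕0⊕1⊕0⊕0⊕1⊕1 = 0
s2 (pos 2,3,6,7,10,11,14,15,18,19,22,23,26,27,30,31): 1⊕1⊕0⊕0⊕0⊕1⊕1⊕0⊕0⊕1⊕1⊕1⊕0⊕0⊕1⊕1 = 1
s4 (pos 4,5,6,7,12,13,14,15,20,21,22,23,28,29,30,31): 1⊕1⊕0⊕0⊕1⊕1⊕1⊕0⊕1⊕0⊕1⊕1⊕1⊕1⊕1⊕1 = 0
s8 (pos 8,9,10,11,12,13,14,15,24,25,26,27,28,29,30,31): 0⊕0⊕0⊕1⊕1⊕1⊕1⊕0⊕0⊕0⊕0⊕0⊕1⊕1⊕1⊕1 = 0
s16 (pos 16,17,18,19,20,21,22,23,24,25,26,27,28,29,30,31): 0⊕0⊕0⊕1⊕1⊕0⊕1⊕1⊕0⊕0⊕0⊕0⊕1⊕1⊕1⊕1 = 0
Syndrome s16…s1 = 00010 → error at position 2.
Flip position 2: 0111100000111100001101100001111 → 0011100000111100001101100001111
Read data bits from positions 3,5,6,7,9,10,11,12,13,14,15,17,18,19,20,21,22,23,24,25,26,27,28,29,30,31: 11000011110001101100001111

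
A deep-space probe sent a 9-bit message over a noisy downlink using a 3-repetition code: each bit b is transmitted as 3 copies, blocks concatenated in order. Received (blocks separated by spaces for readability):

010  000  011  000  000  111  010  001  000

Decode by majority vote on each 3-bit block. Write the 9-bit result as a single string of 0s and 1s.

001001000

Block 1 (010): 1 one → 0
Block 2 (000): 0 ones → 0
Block 3 (011): 2 ones → 1
Block 4 (000): 0 ones → 0
Block 5 (000): 0 ones → 0
Block 6 (111): 3 ones → 1
Block 7 (010): 1 one → 0
Block 8 (001): 1 one → 0
Block 9 (000): 0 ones → 0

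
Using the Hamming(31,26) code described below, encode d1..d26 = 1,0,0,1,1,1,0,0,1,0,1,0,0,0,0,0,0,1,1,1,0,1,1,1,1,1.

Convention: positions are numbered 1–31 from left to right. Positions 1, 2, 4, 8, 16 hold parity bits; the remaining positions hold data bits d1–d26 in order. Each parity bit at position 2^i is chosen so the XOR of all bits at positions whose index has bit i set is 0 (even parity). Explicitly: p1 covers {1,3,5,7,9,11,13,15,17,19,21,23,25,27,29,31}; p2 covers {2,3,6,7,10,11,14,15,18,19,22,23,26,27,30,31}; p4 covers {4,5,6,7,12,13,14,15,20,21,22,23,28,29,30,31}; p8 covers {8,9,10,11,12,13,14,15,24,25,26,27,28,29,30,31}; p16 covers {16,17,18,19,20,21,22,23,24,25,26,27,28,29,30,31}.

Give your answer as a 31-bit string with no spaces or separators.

0010001111001010000000111011111

Place data at non-parity positions: p1 p2 1 p4 0 0 1 p8 1 1 0 0 1 0 1 p16 0 0 0 0 0 0 1 1 1 0 1 1 1 1 1
p1 (pos 1,3,5,7,9,11,13,15,17,19,21,23,25,27,29,31): XOR of data positions = 1⊕0⊕1⊕1⊕0⊕1⊕1⊕0⊕0⊕0⊕1⊕1⊕1⊕1⊕1 = 0
p2 (pos 2,3,6,7,10,11,14,15,18,19,22,23,26,27,30,31): XOR of data positions = 1⊕0⊕1⊕1⊕0⊕0⊕1⊕0⊕0⊕0⊕1⊕0⊕1⊕1⊕1 = 0
p4 (pos 4,5,6,7,12,13,14,15,20,21,22,23,28,29,30,31): XOR of data positions = 0⊕0⊕1⊕0⊕1⊕0⊕1⊕0⊕0⊕0⊕1⊕1⊕1⊕1⊕1 = 0
p8 (pos 8,9,10,11,12,13,14,15,24,25,26,27,28,29,30,31): XOR of data positions = 1⊕1⊕0⊕0⊕1⊕0⊕1⊕1⊕1⊕0⊕1⊕1⊕1⊕1⊕1 = 1
p16 (pos 16,17,18,19,20,21,22,23,24,25,26,27,28,29,30,31): XOR of data positions = 0⊕0⊕0⊕0⊕0⊕0⊕1⊕1⊕1⊕0⊕1⊕1⊕1⊕1⊕1 = 0
Codeword: 0010001111001010000000111011111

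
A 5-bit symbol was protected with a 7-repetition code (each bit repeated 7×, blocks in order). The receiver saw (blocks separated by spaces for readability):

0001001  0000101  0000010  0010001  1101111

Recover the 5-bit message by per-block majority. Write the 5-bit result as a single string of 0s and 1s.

00001

Block 1 (0001001): 2 ones → 0
Block 2 (0000101): 2 ones → 0
Block 3 (0000010): 1 one → 0
Block 4 (0010001): 2 ones → 0
Block 5 (1101111): 6 ones → 1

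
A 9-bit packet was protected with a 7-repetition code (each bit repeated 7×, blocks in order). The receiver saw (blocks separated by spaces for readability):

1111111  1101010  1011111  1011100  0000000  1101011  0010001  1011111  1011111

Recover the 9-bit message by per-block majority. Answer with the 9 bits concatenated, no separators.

111101011

Block 1 (1111111): 7 ones → 1
Block 2 (1101010): 4 ones → 1
Block 3 (1011111): 6 ones → 1
Block 4 (1011100): 4 ones → 1
Block 5 (0000000): 0 ones → 0
Block 6 (1101011): 5 ones → 1
Block 7 (0010001): 2 ones → 0
Block 8 (1011111): 6 ones → 1
Block 9 (1011111): 6 ones → 1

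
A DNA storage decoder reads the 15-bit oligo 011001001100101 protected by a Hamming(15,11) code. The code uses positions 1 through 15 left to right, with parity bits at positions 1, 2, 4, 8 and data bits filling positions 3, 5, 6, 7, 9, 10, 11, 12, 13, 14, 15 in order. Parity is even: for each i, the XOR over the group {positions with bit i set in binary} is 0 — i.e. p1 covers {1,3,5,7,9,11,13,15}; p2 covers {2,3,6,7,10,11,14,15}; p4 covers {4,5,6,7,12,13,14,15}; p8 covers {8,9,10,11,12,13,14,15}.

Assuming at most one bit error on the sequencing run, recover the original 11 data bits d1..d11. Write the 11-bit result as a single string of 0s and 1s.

10001100101

s1 (pos 1,3,5,7,9,11,13,15): 0⊕1⊕0⊕0⊕1⊕0⊕1⊕1 = 0
s2 (pos 2,3,6,7,10,11,14,15): 1⊕1⊕1⊕0⊕1⊕0⊕0⊕1 = 1
s4 (pos 4,5,6,7,12,13,14,15): 0⊕0⊕1⊕0⊕0⊕1⊕0⊕1 = 1
s8 (pos 8,9,10,11,12,13,14,15): 0⊕1⊕1⊕0⊕0⊕1⊕0⊕1 = 0
Syndrome s8…s1 = 0110 → error at position 6.
Flip position 6: 011001001100101 → 011000001100101
Read data bits from positions 3,5,6,7,9,10,11,12,13,14,15: 10001100101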